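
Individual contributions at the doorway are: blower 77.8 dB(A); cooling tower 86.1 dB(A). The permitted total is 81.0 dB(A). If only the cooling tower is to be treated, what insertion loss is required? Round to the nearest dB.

Everything except the cooling tower sums to 10^(77.8/10) = 6.026e+07 in linear terms, 77.80 dB(A).
To meet 81.0 dB(A) overall, the treated cooling tower may contribute at most 10^(81.0/10) − 6.026e+07 = 6.564e+07, i.e. 78.17 dB(A).
So the cooling tower must be reduced from 86.1 to 78.17 dB(A): IL = 7.93 dB.

8 dB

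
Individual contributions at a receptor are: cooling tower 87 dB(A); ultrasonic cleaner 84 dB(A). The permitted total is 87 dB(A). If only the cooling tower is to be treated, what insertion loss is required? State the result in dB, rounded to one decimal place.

The untreated sources together contribute 10^(84/10) = 2.512e+08, i.e. 84.00 dB(A).
To meet 87 dB(A) overall, the treated cooling tower may contribute at most 10^(87/10) − 2.512e+08 = 2.500e+08, i.e. 83.98 dB(A).
So the cooling tower must be reduced from 87 to 83.98 dB(A): IL = 3.02 dB.

3.0 dB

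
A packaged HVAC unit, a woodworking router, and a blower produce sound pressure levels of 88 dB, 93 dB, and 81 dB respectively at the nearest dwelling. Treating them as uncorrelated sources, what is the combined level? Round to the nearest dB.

94 dB

For uncorrelated sources the intensities add, so convert each level to linear form, sum, and take 10·log₁₀ of the total.
Σ 10^(L/10) = 10^(88/10) + 10^(93/10) + 10^(81/10) = 2.752e+09.
L_total = 10·log₁₀(2.752e+09) = 94.40 dB.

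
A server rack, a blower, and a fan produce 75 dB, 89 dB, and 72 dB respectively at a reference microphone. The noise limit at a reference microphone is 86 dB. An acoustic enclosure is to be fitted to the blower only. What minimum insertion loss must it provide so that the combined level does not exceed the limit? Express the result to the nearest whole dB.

The untreated sources together contribute 10^(75/10) + 10^(72/10) = 4.747e+07, i.e. 76.76 dB.
To meet 86 dB overall, the treated blower may contribute at most 10^(86/10) − 4.747e+07 = 3.506e+08, i.e. 85.45 dB.
Required insertion loss = 89 − 85.45 = 3.55 dB.

4 dB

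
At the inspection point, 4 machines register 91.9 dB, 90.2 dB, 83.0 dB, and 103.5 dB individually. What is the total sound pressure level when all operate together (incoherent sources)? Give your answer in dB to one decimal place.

104.0 dB

For uncorrelated sources the intensities add, so convert each level to linear form, sum, and take 10·log₁₀ of the total.
Σ 10^(L/10) = 10^(91.9/10) + 10^(90.2/10) + 10^(83.0/10) + 10^(103.5/10) = 2.518e+10.
L_total = 10·log₁₀(2.518e+10) = 104.01 dB.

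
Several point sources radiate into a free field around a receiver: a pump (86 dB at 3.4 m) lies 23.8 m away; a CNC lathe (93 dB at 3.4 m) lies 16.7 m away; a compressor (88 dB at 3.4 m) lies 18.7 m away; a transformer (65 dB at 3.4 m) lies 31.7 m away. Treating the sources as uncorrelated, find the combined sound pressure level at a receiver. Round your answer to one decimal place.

80.5 dB

First find each source's level at the receiver (point-source: −20·log₁₀(r/r_ref)), then combine on an intensity basis.
pump: 86 − 20·log₁₀(23.8/3.4) = 86 − 16.90 = 69.10 dB.
CNC lathe: 93 − 20·log₁₀(16.7/3.4) = 93 − 13.82 = 79.18 dB.
compressor: 88 − 20·log₁₀(18.7/3.4) = 88 − 14.81 = 73.19 dB.
transformer: 65 − 20·log₁₀(31.7/3.4) = 65 − 19.39 = 45.61 dB.
Σ 10^(L/10) = 1.117e+08 → L_total = 10·log₁₀(1.117e+08) = 80.48 dB.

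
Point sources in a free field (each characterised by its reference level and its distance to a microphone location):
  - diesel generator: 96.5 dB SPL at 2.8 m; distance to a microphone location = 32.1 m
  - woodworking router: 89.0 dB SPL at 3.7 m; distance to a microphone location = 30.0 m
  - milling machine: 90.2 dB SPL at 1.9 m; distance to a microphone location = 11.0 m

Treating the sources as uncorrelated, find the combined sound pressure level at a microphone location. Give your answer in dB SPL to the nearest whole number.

Propagate each source to the receiver with L = L_ref − 20·log₁₀(r/r_ref), then add intensities.
diesel generator: 96.5 − 20·log₁₀(32.1/2.8) = 96.5 − 21.19 = 75.31 dB SPL.
woodworking router: 89.0 − 20·log₁₀(30.0/3.7) = 89.0 − 18.18 = 70.82 dB SPL.
milling machine: 90.2 − 20·log₁₀(11.0/1.9) = 90.2 − 15.25 = 74.95 dB SPL.
Σ 10^(L/10) = 7.731e+07 → L_total = 10·log₁₀(7.731e+07) = 78.88 dB SPL.

79 dB SPL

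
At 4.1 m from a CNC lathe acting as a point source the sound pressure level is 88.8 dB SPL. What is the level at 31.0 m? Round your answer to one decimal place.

71.2 dB SPL

Spherical spreading from a point source gives a 20·log₁₀(r₂/r₁) drop.
L₂ = 88.8 − 20·log₁₀(31.0/4.1) = 88.8 − 17.572 = 71.23 dB SPL.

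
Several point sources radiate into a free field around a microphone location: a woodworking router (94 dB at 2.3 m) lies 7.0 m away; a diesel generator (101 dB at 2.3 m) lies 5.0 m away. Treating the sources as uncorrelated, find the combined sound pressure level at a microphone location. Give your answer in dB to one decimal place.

94.7 dB

Propagate each source to the receiver with L = L_ref − 20·log₁₀(r/r_ref), then add intensities.
woodworking router: 94 − 20·log₁₀(7.0/2.3) = 94 − 9.67 = 84.33 dB.
diesel generator: 101 − 20·log₁₀(5.0/2.3) = 101 − 6.74 = 94.26 dB.
Σ 10^(L/10) = 2.935e+09 → L_total = 10·log₁₀(2.935e+09) = 94.68 dB.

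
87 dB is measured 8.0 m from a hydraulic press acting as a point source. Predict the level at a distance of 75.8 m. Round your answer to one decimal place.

Spherical spreading from a point source gives a 20·log₁₀(r₂/r₁) drop.
L₂ = 87 − 20·log₁₀(75.8/8.0) = 87 − 19.532 = 67.47 dB.

67.5 dB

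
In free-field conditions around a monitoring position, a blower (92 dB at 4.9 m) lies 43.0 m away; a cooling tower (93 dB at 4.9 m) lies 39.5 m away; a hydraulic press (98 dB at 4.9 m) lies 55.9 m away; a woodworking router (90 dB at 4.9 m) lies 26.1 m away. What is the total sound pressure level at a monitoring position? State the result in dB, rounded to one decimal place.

First find each source's level at the receiver (point-source: −20·log₁₀(r/r_ref)), then combine on an intensity basis.
blower: 92 − 20·log₁₀(43.0/4.9) = 92 − 18.87 = 73.13 dB.
cooling tower: 93 − 20·log₁₀(39.5/4.9) = 93 − 18.13 = 74.87 dB.
hydraulic press: 98 − 20·log₁₀(55.9/4.9) = 98 − 21.14 = 76.86 dB.
woodworking router: 90 − 20·log₁₀(26.1/4.9) = 90 − 14.53 = 75.47 dB.
Σ 10^(L/10) = 1.350e+08 → L_total = 10·log₁₀(1.350e+08) = 81.30 dB.

81.3 dB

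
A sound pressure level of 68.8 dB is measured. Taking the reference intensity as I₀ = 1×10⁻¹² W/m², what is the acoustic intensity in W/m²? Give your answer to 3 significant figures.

7.59e-06 W/m²

I = I₀·10^(L/10) = 10⁻¹² × 10^(68.8/10) = 10^(-5.120).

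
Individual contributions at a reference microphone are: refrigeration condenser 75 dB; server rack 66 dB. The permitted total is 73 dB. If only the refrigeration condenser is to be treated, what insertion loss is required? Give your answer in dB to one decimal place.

The untreated sources together contribute 10^(66/10) = 3.981e+06, i.e. 66.00 dB.
To meet 73 dB overall, the treated refrigeration condenser may contribute at most 10^(73/10) − 3.981e+06 = 1.597e+07, i.e. 72.03 dB.
So the refrigeration condenser must be reduced from 75 to 72.03 dB: IL = 2.97 dB.

3.0 dB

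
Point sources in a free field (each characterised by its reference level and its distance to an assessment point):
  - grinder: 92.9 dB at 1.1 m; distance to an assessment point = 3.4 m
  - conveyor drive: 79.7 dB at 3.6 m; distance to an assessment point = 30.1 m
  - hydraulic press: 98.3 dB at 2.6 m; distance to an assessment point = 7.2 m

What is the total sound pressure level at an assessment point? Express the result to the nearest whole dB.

First find each source's level at the receiver (point-source: −20·log₁₀(r/r_ref)), then combine on an intensity basis.
grinder: 92.9 − 20·log₁₀(3.4/1.1) = 92.9 − 9.80 = 83.10 dB.
conveyor drive: 79.7 − 20·log₁₀(30.1/3.6) = 79.7 − 18.45 = 61.25 dB.
hydraulic press: 98.3 − 20·log₁₀(7.2/2.6) = 98.3 − 8.85 = 89.45 dB.
Σ 10^(L/10) = 1.087e+09 → L_total = 10·log₁₀(1.087e+09) = 90.36 dB.

90 dB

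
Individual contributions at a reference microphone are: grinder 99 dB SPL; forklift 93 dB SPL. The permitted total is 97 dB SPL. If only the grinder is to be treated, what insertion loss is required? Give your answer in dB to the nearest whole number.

The untreated sources together contribute 10^(93/10) = 1.995e+09, i.e. 93.00 dB SPL.
The limit corresponds to 10^(97/10) = 5.012e+09; subtracting the fixed part leaves 3.017e+09 for the grinder, i.e. 94.80 dB SPL.
Required insertion loss = 99 − 94.80 = 4.20 dB.

4 dB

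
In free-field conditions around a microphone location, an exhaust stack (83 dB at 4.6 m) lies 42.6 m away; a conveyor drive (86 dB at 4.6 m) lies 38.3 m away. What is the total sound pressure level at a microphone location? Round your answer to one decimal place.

69.1 dB

Propagate each source to the receiver with L = L_ref − 20·log₁₀(r/r_ref), then add intensities.
exhaust stack: 83 − 20·log₁₀(42.6/4.6) = 83 − 19.33 = 63.67 dB.
conveyor drive: 86 − 20·log₁₀(38.3/4.6) = 86 − 18.41 = 67.59 dB.
Σ 10^(L/10) = 8.069e+06 → L_total = 10·log₁₀(8.069e+06) = 69.07 dB.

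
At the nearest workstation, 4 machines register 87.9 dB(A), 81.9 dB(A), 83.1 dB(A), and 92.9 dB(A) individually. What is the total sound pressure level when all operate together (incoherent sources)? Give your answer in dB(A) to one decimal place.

94.7 dB(A)

Incoherent sources combine by intensity addition: L_total = 10·log₁₀(Σ 10^(L_i/10)).
Σ 10^(L/10) = 10^(87.9/10) + 10^(81.9/10) + 10^(83.1/10) + 10^(92.9/10) = 2.925e+09.
L_total = 10·log₁₀(2.925e+09) = 94.66 dB(A).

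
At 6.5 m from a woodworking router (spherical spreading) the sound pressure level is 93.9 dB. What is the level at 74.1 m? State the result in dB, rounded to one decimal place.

Spherical spreading from a point source gives a 20·log₁₀(r₂/r₁) drop.
L₂ = 93.9 − 20·log₁₀(74.1/6.5) = 93.9 − 21.138 = 72.76 dB.

72.8 dB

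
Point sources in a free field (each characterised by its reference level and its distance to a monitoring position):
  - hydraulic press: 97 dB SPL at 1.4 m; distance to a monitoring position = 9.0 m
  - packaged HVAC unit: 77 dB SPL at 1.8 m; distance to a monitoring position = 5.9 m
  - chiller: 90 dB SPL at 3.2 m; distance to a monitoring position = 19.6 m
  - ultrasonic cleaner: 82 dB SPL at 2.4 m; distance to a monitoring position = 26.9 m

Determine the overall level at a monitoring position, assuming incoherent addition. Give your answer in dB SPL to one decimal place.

81.9 dB SPL

Propagate each source to the receiver with L = L_ref − 20·log₁₀(r/r_ref), then add intensities.
hydraulic press: 97 − 20·log₁₀(9.0/1.4) = 97 − 16.16 = 80.84 dB SPL.
packaged HVAC unit: 77 − 20·log₁₀(5.9/1.8) = 77 − 10.31 = 66.69 dB SPL.
chiller: 90 − 20·log₁₀(19.6/3.2) = 90 − 15.74 = 74.26 dB SPL.
ultrasonic cleaner: 82 − 20·log₁₀(26.9/2.4) = 82 − 20.99 = 61.01 dB SPL.
Σ 10^(L/10) = 1.539e+08 → L_total = 10·log₁₀(1.539e+08) = 81.87 dB SPL.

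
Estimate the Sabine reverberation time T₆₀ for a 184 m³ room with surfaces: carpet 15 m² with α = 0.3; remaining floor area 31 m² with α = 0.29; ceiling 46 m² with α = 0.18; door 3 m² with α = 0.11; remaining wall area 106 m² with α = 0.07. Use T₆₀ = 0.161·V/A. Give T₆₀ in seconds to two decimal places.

Summing Sᵢαᵢ: 15·0.3 + 31·0.29 + 46·0.18 + 3·0.11 + 106·0.07 = 29.52 m².
T₆₀ = 0.161 × 184 / 29.52 = 1.004 s.

1.00 s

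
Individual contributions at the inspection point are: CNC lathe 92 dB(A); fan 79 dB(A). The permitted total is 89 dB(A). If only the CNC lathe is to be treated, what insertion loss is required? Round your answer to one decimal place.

Fixed contribution from the other source: Σ 10^(L/10) = 10^(79/10) = 7.943e+07 (79.00 dB(A)).
The limit corresponds to 10^(89/10) = 7.943e+08; subtracting the fixed part leaves 7.149e+08 for the CNC lathe, i.e. 88.54 dB(A).
So the CNC lathe must be reduced from 92 to 88.54 dB(A): IL = 3.46 dB.

3.5 dB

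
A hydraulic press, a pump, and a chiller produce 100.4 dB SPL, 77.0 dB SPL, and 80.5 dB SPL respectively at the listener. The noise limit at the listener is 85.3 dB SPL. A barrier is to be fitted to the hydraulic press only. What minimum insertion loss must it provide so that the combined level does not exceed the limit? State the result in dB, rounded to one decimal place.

Fixed contribution from the other sources: Σ 10^(L/10) = 10^(77.0/10) + 10^(80.5/10) = 1.623e+08 (82.10 dB SPL).
The limit corresponds to 10^(85.3/10) = 3.388e+08; subtracting the fixed part leaves 1.765e+08 for the hydraulic press, i.e. 82.47 dB SPL.
So the hydraulic press must be reduced from 100.4 to 82.47 dB SPL: IL = 17.93 dB.

17.9 dB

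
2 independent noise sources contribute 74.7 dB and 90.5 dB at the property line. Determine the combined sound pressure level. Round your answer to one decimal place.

Incoherent sources combine by intensity addition: L_total = 10·log₁₀(Σ 10^(L_i/10)).
Σ 10^(L/10) = 10^(74.7/10) + 10^(90.5/10) = 1.152e+09.
L_total = 10·log₁₀(1.152e+09) = 90.61 dB.

90.6 dB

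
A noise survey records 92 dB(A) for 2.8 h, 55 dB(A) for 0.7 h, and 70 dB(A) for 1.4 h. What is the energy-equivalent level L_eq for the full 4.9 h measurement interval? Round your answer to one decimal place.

89.6 dB(A)

The energy average is taken in the linear domain: L_eq = 10·log₁₀[(Σ tᵢ·10^(Lᵢ/10))/T], T = 4.9 h.
Σ tᵢ·10^(Lᵢ/10) = 2.8·10^(92/10) + 0.7·10^(55/10) + 1.4·10^(70/10) = 4.452e+09.
L_eq = 10·log₁₀(4.452e+09/4.9) = 89.58 dB(A).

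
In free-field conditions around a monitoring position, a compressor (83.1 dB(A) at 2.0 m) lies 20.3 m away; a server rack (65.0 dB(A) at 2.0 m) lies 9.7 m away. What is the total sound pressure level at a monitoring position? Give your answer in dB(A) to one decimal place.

63.3 dB(A)

Propagate each source to the receiver with L = L_ref − 20·log₁₀(r/r_ref), then add intensities.
compressor: 83.1 − 20·log₁₀(20.3/2.0) = 83.1 − 20.13 = 62.97 dB(A).
server rack: 65.0 − 20·log₁₀(9.7/2.0) = 65.0 − 13.71 = 51.29 dB(A).
Σ 10^(L/10) = 2.116e+06 → L_total = 10·log₁₀(2.116e+06) = 63.26 dB(A).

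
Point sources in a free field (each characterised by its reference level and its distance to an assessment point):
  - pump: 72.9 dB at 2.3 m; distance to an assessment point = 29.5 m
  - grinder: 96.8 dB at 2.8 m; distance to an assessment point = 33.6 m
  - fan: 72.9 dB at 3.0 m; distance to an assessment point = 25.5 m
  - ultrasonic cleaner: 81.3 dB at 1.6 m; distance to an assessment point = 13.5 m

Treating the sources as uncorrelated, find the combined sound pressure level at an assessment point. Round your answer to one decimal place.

First find each source's level at the receiver (point-source: −20·log₁₀(r/r_ref)), then combine on an intensity basis.
pump: 72.9 − 20·log₁₀(29.5/2.3) = 72.9 − 22.16 = 50.74 dB.
grinder: 96.8 − 20·log₁₀(33.6/2.8) = 96.8 − 21.58 = 75.22 dB.
fan: 72.9 − 20·log₁₀(25.5/3.0) = 72.9 − 18.59 = 54.31 dB.
ultrasonic cleaner: 81.3 − 20·log₁₀(13.5/1.6) = 81.3 − 18.52 = 62.78 dB.
Σ 10^(L/10) = 3.552e+07 → L_total = 10·log₁₀(3.552e+07) = 75.50 dB.

75.5 dB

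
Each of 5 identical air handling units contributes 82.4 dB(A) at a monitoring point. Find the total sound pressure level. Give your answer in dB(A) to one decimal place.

With 5 equal, uncorrelated contributions the intensity is 5× that of one unit, giving a rise of 10·log₁₀ 5.
L_total = 82.4 + 10·log₁₀(5) = 82.4 + 6.990 = 89.39 dB(A).

89.4 dB(A)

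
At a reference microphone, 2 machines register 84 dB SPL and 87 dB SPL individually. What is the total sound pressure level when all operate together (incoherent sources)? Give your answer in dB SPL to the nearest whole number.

For uncorrelated sources the intensities add, so convert each level to linear form, sum, and take 10·log₁₀ of the total.
Σ 10^(L/10) = 10^(84/10) + 10^(87/10) = 7.524e+08.
L_total = 10·log₁₀(7.524e+08) = 88.76 dB SPL.

89 dB SPL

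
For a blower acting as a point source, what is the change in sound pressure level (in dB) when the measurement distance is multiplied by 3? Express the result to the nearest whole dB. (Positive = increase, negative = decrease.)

-10 dB

With spherical spreading the level changes by −20·log₁₀(r₂/r₁).
ΔL = −20·log₁₀(3) = -9.54 dB.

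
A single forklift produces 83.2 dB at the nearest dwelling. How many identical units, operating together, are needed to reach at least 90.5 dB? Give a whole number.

6

N identical sources give L₁ + 10·log₁₀ N, so require 10·log₁₀ N ≥ 90.5 − 83.2 = 7.3 dB.
N ≥ 10^(7.3/10) = 5.370, so N = 6.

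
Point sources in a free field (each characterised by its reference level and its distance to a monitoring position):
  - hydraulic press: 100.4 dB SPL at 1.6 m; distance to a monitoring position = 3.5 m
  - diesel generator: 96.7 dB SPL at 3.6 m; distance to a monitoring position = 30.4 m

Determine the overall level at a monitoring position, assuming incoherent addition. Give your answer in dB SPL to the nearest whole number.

94 dB SPL

Propagate each source to the receiver with L = L_ref − 20·log₁₀(r/r_ref), then add intensities.
hydraulic press: 100.4 − 20·log₁₀(3.5/1.6) = 100.4 − 6.80 = 93.60 dB SPL.
diesel generator: 96.7 − 20·log₁₀(30.4/3.6) = 96.7 − 18.53 = 78.17 dB SPL.
Σ 10^(L/10) = 2.357e+09 → L_total = 10·log₁₀(2.357e+09) = 93.72 dB SPL.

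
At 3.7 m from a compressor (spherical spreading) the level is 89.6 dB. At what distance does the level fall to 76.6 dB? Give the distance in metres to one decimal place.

16.5 m

The 13.0 dB drop corresponds to a distance ratio of 10^(13.0/20) for a point source.
r₂ = 3.7·10^((89.6−76.6)/20) = 3.7·10^(13.0/20) = 16.53 m.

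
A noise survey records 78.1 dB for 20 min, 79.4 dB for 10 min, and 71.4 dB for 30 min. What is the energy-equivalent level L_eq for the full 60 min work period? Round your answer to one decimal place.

L_eq = 10·log₁₀[(1/T)·Σ tᵢ·10^(Lᵢ/10)] with T = 60 min.
Σ tᵢ·10^(Lᵢ/10) = 20·10^(78.1/10) + 10·10^(79.4/10) + 30·10^(71.4/10) = 2.576e+09.
L_eq = 10·log₁₀(2.576e+09/60) = 76.33 dB.

76.3 dB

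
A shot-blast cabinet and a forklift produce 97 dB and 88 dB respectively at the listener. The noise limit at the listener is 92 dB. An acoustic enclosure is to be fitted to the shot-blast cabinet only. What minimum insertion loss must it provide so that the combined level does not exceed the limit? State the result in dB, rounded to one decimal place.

Fixed contribution from the other source: Σ 10^(L/10) = 10^(88/10) = 6.310e+08 (88.00 dB).
The limit corresponds to 10^(92/10) = 1.585e+09; subtracting the fixed part leaves 9.539e+08 for the shot-blast cabinet, i.e. 89.80 dB.
So the shot-blast cabinet must be reduced from 97 to 89.80 dB: IL = 7.20 dB.

7.2 dB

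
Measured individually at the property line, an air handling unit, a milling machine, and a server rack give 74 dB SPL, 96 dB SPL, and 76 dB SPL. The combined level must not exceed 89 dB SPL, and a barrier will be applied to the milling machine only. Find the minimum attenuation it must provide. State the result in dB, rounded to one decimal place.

7.4 dB

Fixed contribution from the other sources: Σ 10^(L/10) = 10^(74/10) + 10^(76/10) = 6.493e+07 (78.12 dB SPL).
The limit corresponds to 10^(89/10) = 7.943e+08; subtracting the fixed part leaves 7.294e+08 for the milling machine, i.e. 88.63 dB SPL.
Required insertion loss = 96 − 88.63 = 7.37 dB.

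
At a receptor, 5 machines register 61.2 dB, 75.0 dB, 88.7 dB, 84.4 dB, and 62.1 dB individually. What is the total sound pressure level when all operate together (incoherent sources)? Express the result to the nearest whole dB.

Incoherent sources combine by intensity addition: L_total = 10·log₁₀(Σ 10^(L_i/10)).
Σ 10^(L/10) = 10^(61.2/10) + 10^(75.0/10) + 10^(88.7/10) + 10^(84.4/10) + 10^(62.1/10) = 1.051e+09.
L_total = 10·log₁₀(1.051e+09) = 90.22 dB.

90 dB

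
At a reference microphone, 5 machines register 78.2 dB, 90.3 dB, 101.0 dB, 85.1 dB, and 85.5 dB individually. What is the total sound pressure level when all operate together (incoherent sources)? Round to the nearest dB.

102 dB

Incoherent sources combine by intensity addition: L_total = 10·log₁₀(Σ 10^(L_i/10)).
Σ 10^(L/10) = 10^(78.2/10) + 10^(90.3/10) + 10^(101.0/10) + 10^(85.1/10) + 10^(85.5/10) = 1.441e+10.
L_total = 10·log₁₀(1.441e+10) = 101.59 dB.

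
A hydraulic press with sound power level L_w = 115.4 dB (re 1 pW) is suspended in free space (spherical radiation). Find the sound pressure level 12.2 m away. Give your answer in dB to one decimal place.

82.7 dB

Free-field spherical radiation: L_p = L_w − 10·log₁₀(4π·r²), r = 12.2 m.
4π·r² = 1870 m², 10·log₁₀ of that is 32.719 dB.
L_p = 115.4 − 32.719 = 82.68 dB.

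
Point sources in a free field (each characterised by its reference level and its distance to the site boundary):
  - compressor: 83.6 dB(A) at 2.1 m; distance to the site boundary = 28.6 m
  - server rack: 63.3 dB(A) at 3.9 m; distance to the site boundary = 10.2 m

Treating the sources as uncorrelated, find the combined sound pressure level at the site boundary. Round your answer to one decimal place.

61.9 dB(A)

Apply inverse-square spreading to bring every level to the receiver, then sum 10^(L/10).
compressor: 83.6 − 20·log₁₀(28.6/2.1) = 83.6 − 22.68 = 60.92 dB(A).
server rack: 63.3 − 20·log₁₀(10.2/3.9) = 63.3 − 8.35 = 54.95 dB(A).
Σ 10^(L/10) = 1.548e+06 → L_total = 10·log₁₀(1.548e+06) = 61.90 dB(A).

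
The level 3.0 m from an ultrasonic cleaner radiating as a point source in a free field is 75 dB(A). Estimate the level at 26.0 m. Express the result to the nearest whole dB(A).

Spherical spreading from a point source gives a 20·log₁₀(r₂/r₁) drop.
L₂ = 75 − 20·log₁₀(26.0/3.0) = 75 − 18.757 = 56.24 dB(A).

56 dB(A)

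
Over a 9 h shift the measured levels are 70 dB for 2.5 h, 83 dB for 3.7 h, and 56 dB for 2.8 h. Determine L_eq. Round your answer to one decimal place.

Weight each interval's intensity by its duration and average over T = 9 h:
Σ tᵢ·10^(Lᵢ/10) = 2.5·10^(70/10) + 3.7·10^(83/10) + 2.8·10^(56/10) = 7.644e+08.
L_eq = 10·log₁₀(7.644e+08/9) = 79.29 dB.

79.3 dB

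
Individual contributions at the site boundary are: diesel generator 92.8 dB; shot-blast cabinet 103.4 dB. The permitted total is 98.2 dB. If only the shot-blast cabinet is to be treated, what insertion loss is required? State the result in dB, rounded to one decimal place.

6.7 dB

Fixed contribution from the other source: Σ 10^(L/10) = 10^(92.8/10) = 1.905e+09 (92.80 dB).
To meet 98.2 dB overall, the treated shot-blast cabinet may contribute at most 10^(98.2/10) − 1.905e+09 = 4.701e+09, i.e. 96.72 dB.
So the shot-blast cabinet must be reduced from 103.4 to 96.72 dB: IL = 6.68 dB.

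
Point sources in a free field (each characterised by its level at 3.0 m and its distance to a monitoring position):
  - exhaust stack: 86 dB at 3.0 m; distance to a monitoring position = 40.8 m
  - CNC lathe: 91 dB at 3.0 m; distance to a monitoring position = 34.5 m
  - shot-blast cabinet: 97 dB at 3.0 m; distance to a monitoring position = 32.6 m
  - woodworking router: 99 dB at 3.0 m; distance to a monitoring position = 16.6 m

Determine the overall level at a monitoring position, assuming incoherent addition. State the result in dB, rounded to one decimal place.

Propagate each source to the receiver with L = L_ref − 20·log₁₀(r/r_ref), then add intensities.
exhaust stack: 86 − 20·log₁₀(40.8/3.0) = 86 − 22.67 = 63.33 dB.
CNC lathe: 91 − 20·log₁₀(34.5/3.0) = 91 − 21.21 = 69.79 dB.
shot-blast cabinet: 97 − 20·log₁₀(32.6/3.0) = 97 − 20.72 = 76.28 dB.
woodworking router: 99 − 20·log₁₀(16.6/3.0) = 99 − 14.86 = 84.14 dB.
Σ 10^(L/10) = 3.135e+08 → L_total = 10·log₁₀(3.135e+08) = 84.96 dB.

85.0 dB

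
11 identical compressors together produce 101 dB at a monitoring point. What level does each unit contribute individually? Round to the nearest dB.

91 dB

Dividing the total intensity by 11 lowers the level by 10·log₁₀ 11 = 10.414 dB: L₁ = 101 − 10.414.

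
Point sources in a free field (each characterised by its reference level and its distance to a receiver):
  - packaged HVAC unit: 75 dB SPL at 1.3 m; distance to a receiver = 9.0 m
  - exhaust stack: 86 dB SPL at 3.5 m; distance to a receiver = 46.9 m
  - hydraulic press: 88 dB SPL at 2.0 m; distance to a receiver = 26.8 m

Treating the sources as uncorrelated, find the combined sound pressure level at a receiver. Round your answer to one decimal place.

68.1 dB SPL

First find each source's level at the receiver (point-source: −20·log₁₀(r/r_ref)), then combine on an intensity basis.
packaged HVAC unit: 75 − 20·log₁₀(9.0/1.3) = 75 − 16.81 = 58.19 dB SPL.
exhaust stack: 86 − 20·log₁₀(46.9/3.5) = 86 − 22.54 = 63.46 dB SPL.
hydraulic press: 88 − 20·log₁₀(26.8/2.0) = 88 − 22.54 = 65.46 dB SPL.
Σ 10^(L/10) = 6.391e+06 → L_total = 10·log₁₀(6.391e+06) = 68.06 dB SPL.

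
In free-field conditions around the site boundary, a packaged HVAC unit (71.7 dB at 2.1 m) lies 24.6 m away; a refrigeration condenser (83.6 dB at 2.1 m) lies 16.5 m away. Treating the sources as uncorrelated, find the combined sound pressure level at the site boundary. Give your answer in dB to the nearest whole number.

First find each source's level at the receiver (point-source: −20·log₁₀(r/r_ref)), then combine on an intensity basis.
packaged HVAC unit: 71.7 − 20·log₁₀(24.6/2.1) = 71.7 − 21.37 = 50.33 dB.
refrigeration condenser: 83.6 − 20·log₁₀(16.5/2.1) = 83.6 − 17.91 = 65.69 dB.
Σ 10^(L/10) = 3.819e+06 → L_total = 10·log₁₀(3.819e+06) = 65.82 dB.

66 dB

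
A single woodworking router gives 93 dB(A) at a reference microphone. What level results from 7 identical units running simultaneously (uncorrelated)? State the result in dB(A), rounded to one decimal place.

101.5 dB(A)

L_total = L₁ + 10·log₁₀ N for N identical incoherent sources.
L_total = 93 + 10·log₁₀(7) = 93 + 8.451 = 101.45 dB(A).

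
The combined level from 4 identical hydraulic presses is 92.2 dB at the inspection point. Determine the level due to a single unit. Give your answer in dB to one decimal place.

86.2 dB

4 equal contributions raise the level by 10·log₁₀ 4 = 6.021 dB, so each unit alone gives 92.2 − 6.021.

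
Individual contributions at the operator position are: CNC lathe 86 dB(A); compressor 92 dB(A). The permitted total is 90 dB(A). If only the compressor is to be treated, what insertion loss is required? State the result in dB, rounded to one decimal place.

Everything except the compressor sums to 10^(86/10) = 3.981e+08 in linear terms, 86.00 dB(A).
To meet 90 dB(A) overall, the treated compressor may contribute at most 10^(90/10) − 3.981e+08 = 6.019e+08, i.e. 87.80 dB(A).
So the compressor must be reduced from 92 to 87.80 dB(A): IL = 4.20 dB.

4.2 dB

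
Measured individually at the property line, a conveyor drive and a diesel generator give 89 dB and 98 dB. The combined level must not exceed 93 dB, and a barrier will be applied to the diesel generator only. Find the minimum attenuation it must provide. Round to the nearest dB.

The untreated sources together contribute 10^(89/10) = 7.943e+08, i.e. 89.00 dB.
The limit corresponds to 10^(93/10) = 1.995e+09; subtracting the fixed part leaves 1.201e+09 for the diesel generator, i.e. 90.80 dB.
Required insertion loss = 98 − 90.80 = 7.20 dB.

7 dB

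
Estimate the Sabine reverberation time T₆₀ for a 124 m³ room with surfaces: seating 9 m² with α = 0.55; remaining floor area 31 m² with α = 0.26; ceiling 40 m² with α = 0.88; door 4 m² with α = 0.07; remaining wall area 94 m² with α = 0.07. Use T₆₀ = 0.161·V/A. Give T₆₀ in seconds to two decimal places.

0.36 s

Summing Sᵢαᵢ: 9·0.55 + 31·0.26 + 40·0.88 + 4·0.07 + 94·0.07 = 55.07 m².
T₆₀ = 0.161 × 124 / 55.07 = 0.363 s.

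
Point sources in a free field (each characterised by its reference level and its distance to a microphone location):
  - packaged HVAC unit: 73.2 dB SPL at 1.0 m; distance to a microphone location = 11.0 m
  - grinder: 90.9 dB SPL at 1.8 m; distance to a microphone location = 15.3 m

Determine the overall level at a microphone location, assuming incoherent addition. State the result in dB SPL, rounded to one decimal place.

Propagate each source to the receiver with L = L_ref − 20·log₁₀(r/r_ref), then add intensities.
packaged HVAC unit: 73.2 − 20·log₁₀(11.0/1.0) = 73.2 − 20.83 = 52.37 dB SPL.
grinder: 90.9 − 20·log₁₀(15.3/1.8) = 90.9 − 18.59 = 72.31 dB SPL.
Σ 10^(L/10) = 1.720e+07 → L_total = 10·log₁₀(1.720e+07) = 72.36 dB SPL.

72.4 dB SPL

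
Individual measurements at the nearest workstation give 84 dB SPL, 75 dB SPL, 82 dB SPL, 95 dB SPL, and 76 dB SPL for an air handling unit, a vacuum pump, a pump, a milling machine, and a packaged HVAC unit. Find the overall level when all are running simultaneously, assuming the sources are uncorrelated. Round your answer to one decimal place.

95.6 dB SPL

For uncorrelated sources the intensities add, so convert each level to linear form, sum, and take 10·log₁₀ of the total.
Σ 10^(L/10) = 10^(84/10) + 10^(75/10) + 10^(82/10) + 10^(95/10) + 10^(76/10) = 3.643e+09.
L_total = 10·log₁₀(3.643e+09) = 95.62 dB SPL.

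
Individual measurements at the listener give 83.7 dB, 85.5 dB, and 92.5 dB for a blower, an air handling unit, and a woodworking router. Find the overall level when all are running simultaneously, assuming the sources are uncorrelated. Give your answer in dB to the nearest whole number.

Incoherent sources combine by intensity addition: L_total = 10·log₁₀(Σ 10^(L_i/10)).
Σ 10^(L/10) = 10^(83.7/10) + 10^(85.5/10) + 10^(92.5/10) = 2.368e+09.
L_total = 10·log₁₀(2.368e+09) = 93.74 dB.

94 dB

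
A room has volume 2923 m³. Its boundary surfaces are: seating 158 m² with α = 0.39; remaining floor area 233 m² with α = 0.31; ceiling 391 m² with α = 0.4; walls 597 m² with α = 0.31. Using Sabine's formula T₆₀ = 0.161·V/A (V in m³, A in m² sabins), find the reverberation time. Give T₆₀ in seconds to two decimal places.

0.99 s

Summing Sᵢαᵢ: 158·0.39 + 233·0.31 + 391·0.4 + 597·0.31 = 475.32 m².
T₆₀ = 0.161 × 2923 / 475.32 = 0.990 s.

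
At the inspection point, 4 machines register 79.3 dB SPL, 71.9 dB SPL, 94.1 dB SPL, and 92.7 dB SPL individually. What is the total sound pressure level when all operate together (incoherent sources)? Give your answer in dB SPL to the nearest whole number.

For uncorrelated sources the intensities add, so convert each level to linear form, sum, and take 10·log₁₀ of the total.
Σ 10^(L/10) = 10^(79.3/10) + 10^(71.9/10) + 10^(94.1/10) + 10^(92.7/10) = 4.533e+09.
L_total = 10·log₁₀(4.533e+09) = 96.56 dB SPL.

97 dB SPL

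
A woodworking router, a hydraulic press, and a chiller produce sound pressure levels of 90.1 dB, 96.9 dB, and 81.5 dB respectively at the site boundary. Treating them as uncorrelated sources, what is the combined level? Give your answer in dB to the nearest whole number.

98 dB

For uncorrelated sources the intensities add, so convert each level to linear form, sum, and take 10·log₁₀ of the total.
Σ 10^(L/10) = 10^(90.1/10) + 10^(96.9/10) + 10^(81.5/10) = 6.062e+09.
L_total = 10·log₁₀(6.062e+09) = 97.83 dB.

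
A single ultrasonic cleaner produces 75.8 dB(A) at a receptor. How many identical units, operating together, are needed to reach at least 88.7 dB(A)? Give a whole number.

20

Need L₁ + 10·log₁₀ N ≥ 88.7, i.e. log₁₀ N ≥ 1.29.
N ≥ 10^(12.9/10) = 19.498, so N = 20.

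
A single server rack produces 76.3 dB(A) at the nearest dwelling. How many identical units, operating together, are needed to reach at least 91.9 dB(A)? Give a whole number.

Need L₁ + 10·log₁₀ N ≥ 91.9, i.e. log₁₀ N ≥ 1.56.
N ≥ 10^(15.6/10) = 36.308, so N = 37.

37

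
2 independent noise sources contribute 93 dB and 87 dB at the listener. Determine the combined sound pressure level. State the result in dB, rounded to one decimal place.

94.0 dB

Incoherent sources combine by intensity addition: L_total = 10·log₁₀(Σ 10^(L_i/10)).
Σ 10^(L/10) = 10^(93/10) + 10^(87/10) = 2.496e+09.
L_total = 10·log₁₀(2.496e+09) = 93.97 dB.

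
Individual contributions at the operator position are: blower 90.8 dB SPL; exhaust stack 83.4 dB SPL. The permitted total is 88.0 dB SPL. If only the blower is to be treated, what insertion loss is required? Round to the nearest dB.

5 dB

The untreated sources together contribute 10^(83.4/10) = 2.188e+08, i.e. 83.40 dB SPL.
The limit corresponds to 10^(88.0/10) = 6.310e+08; subtracting the fixed part leaves 4.122e+08 for the blower, i.e. 86.15 dB SPL.
So the blower must be reduced from 90.8 to 86.15 dB SPL: IL = 4.65 dB.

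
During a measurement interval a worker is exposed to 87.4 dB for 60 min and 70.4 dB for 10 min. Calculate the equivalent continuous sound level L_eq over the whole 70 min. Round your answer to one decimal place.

86.7 dB

The energy average is taken in the linear domain: L_eq = 10·log₁₀[(Σ tᵢ·10^(Lᵢ/10))/T], T = 70 min.
Σ tᵢ·10^(Lᵢ/10) = 60·10^(87.4/10) + 10·10^(70.4/10) = 3.308e+10.
L_eq = 10·log₁₀(3.308e+10/70) = 86.74 dB.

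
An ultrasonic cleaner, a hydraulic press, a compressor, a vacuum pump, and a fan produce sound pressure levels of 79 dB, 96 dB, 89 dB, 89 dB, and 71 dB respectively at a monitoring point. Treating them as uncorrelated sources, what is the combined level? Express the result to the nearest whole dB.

98 dB

For uncorrelated sources the intensities add, so convert each level to linear form, sum, and take 10·log₁₀ of the total.
Σ 10^(L/10) = 10^(79/10) + 10^(96/10) + 10^(89/10) + 10^(89/10) + 10^(71/10) = 5.662e+09.
L_total = 10·log₁₀(5.662e+09) = 97.53 dB.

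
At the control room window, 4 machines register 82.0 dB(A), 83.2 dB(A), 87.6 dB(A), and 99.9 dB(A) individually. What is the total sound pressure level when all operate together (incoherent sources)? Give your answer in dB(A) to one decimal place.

Incoherent sources combine by intensity addition: L_total = 10·log₁₀(Σ 10^(L_i/10)).
Σ 10^(L/10) = 10^(82.0/10) + 10^(83.2/10) + 10^(87.6/10) + 10^(99.9/10) = 1.072e+10.
L_total = 10·log₁₀(1.072e+10) = 100.30 dB(A).

100.3 dB(A)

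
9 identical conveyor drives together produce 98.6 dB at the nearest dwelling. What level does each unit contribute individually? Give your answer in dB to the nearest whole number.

For N identical incoherent sources L_total = L₁ + 10·log₁₀ N, so L₁ = 98.6 − 10·log₁₀(9) = 98.6 − 9.542.

89 dB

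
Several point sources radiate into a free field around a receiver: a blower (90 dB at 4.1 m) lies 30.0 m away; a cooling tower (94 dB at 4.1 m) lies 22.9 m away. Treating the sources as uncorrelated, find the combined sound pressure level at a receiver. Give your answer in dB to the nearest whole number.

80 dB

First find each source's level at the receiver (point-source: −20·log₁₀(r/r_ref)), then combine on an intensity basis.
blower: 90 − 20·log₁₀(30.0/4.1) = 90 − 17.29 = 72.71 dB.
cooling tower: 94 − 20·log₁₀(22.9/4.1) = 94 − 14.94 = 79.06 dB.
Σ 10^(L/10) = 9.920e+07 → L_total = 10·log₁₀(9.920e+07) = 79.96 dB.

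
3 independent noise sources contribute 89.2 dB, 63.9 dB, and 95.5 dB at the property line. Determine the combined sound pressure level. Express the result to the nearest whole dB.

96 dB

Incoherent sources combine by intensity addition: L_total = 10·log₁₀(Σ 10^(L_i/10)).
Σ 10^(L/10) = 10^(89.2/10) + 10^(63.9/10) + 10^(95.5/10) = 4.382e+09.
L_total = 10·log₁₀(4.382e+09) = 96.42 dB.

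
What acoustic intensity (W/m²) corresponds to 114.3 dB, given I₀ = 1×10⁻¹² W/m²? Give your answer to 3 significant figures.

0.269 W/m²

L = 10·log₁₀(I/I₀) ⇒ I = I₀·10^(L/10) = 10⁻¹² × 10^11.43.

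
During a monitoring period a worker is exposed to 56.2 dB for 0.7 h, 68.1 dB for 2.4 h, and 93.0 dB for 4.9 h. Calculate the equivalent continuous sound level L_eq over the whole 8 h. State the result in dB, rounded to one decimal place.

90.9 dB

L_eq = 10·log₁₀[(1/T)·Σ tᵢ·10^(Lᵢ/10)] with T = 8 h.
Σ tᵢ·10^(Lᵢ/10) = 0.7·10^(56.2/10) + 2.4·10^(68.1/10) + 4.9·10^(93.0/10) = 9.793e+09.
L_eq = 10·log₁₀(9.793e+09/8) = 90.88 dB.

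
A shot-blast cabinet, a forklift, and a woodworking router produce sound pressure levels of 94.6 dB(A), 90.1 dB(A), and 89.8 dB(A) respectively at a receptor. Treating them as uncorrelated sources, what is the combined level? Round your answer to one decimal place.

96.9 dB(A)

Incoherent sources combine by intensity addition: L_total = 10·log₁₀(Σ 10^(L_i/10)).
Σ 10^(L/10) = 10^(94.6/10) + 10^(90.1/10) + 10^(89.8/10) = 4.862e+09.
L_total = 10·log₁₀(4.862e+09) = 96.87 dB(A).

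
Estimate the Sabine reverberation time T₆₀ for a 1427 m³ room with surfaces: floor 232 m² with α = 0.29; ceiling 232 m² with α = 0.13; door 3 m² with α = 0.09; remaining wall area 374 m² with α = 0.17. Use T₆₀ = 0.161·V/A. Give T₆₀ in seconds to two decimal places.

Summing Sᵢαᵢ: 232·0.29 + 232·0.13 + 3·0.09 + 374·0.17 = 161.29 m².
T₆₀ = 0.161·V/A = 0.161·1427/161.29 = 1.424 s.

1.42 s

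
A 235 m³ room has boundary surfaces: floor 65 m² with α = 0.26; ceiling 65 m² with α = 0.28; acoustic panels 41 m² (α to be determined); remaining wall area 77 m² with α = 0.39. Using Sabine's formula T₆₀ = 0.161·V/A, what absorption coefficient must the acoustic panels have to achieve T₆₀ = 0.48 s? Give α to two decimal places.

A = 0.161·V/T₆₀ = 0.161·235/0.48 = 78.82 m² sabins.
Absorption from the other surfaces = 65·0.26 + 65·0.28 + 77·0.39 = 65.13 m², so the acoustic panels must supply 13.69 m² over 41 m².
α = 13.69/41 = 0.334.

0.33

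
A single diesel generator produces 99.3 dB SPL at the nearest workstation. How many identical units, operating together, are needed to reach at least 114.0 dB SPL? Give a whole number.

30

The shortfall is 114.0 − 99.3 = 14.7 dB, and N units add 10·log₁₀ N, so need 10·log₁₀ N ≥ 14.7.
N ≥ 10^(14.7/10) = 29.512, so N = 30.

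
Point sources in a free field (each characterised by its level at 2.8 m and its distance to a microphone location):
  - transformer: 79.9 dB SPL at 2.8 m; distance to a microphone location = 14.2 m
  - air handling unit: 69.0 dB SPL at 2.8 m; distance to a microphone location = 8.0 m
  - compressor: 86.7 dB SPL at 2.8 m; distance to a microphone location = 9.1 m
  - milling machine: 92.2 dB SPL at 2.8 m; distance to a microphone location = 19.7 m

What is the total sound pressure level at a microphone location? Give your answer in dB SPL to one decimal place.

79.2 dB SPL

Apply inverse-square spreading to bring every level to the receiver, then sum 10^(L/10).
transformer: 79.9 − 20·log₁₀(14.2/2.8) = 79.9 − 14.10 = 65.80 dB SPL.
air handling unit: 69.0 − 20·log₁₀(8.0/2.8) = 69.0 − 9.12 = 59.88 dB SPL.
compressor: 86.7 − 20·log₁₀(9.1/2.8) = 86.7 − 10.24 = 76.46 dB SPL.
milling machine: 92.2 − 20·log₁₀(19.7/2.8) = 92.2 − 16.95 = 75.25 dB SPL.
Σ 10^(L/10) = 8.258e+07 → L_total = 10·log₁₀(8.258e+07) = 79.17 dB SPL.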